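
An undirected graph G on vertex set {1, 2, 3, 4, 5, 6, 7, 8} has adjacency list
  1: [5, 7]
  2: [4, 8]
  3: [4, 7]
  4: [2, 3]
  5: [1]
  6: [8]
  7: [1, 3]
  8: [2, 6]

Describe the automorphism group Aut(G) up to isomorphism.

the cyclic group of order 2

The degree sequence is [2, 2, 2, 2, 1, 1, 2, 2]; the two degree-1 vertices 5 and 6 are the ends of a path, so G = P_8. A path has exactly one nontrivial symmetry — reversal — giving Aut(G) of order 2.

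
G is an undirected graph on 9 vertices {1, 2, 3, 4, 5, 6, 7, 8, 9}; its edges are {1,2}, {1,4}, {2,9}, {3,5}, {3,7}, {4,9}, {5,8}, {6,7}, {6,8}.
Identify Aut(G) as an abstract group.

G has two connected components, {3, 5, 6, 7, 8} and {1, 2, 4, 9}; each is 2-regular, so G = C_5 ⊔ C_4. The components are non-isomorphic (different sizes), so Aut(G) = Aut(C_4) × Aut(C_5) = D_4 × D_5 of order 8·10 = 80.

D_4 × D_5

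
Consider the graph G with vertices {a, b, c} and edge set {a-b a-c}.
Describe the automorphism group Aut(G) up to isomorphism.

the cyclic group of order 2

The degree sequence is [2, 1, 1]; the two degree-1 vertices b and c are the ends of a path, so G = P_3. A path has exactly one nontrivial symmetry — reversal — giving Aut(G) of order 2.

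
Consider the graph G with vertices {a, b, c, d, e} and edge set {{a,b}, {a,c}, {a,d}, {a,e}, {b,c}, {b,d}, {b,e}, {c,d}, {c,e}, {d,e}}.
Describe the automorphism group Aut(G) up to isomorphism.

the symmetric group on 5 letters

Every vertex has degree 4, so G is the complete graph K_5. Any permutation of the 5 vertices preserves K_5, so Aut(K_5) = S_5 of order 5! = 120.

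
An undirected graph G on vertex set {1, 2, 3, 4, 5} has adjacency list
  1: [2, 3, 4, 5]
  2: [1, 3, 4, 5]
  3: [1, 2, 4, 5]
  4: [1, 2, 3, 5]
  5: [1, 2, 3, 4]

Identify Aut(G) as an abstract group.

the symmetric group on 5 letters

All 5 vertices are pairwise adjacent: G = K_5. Any permutation of the 5 vertices preserves K_5, so Aut(K_5) = S_5 of order 5! = 120.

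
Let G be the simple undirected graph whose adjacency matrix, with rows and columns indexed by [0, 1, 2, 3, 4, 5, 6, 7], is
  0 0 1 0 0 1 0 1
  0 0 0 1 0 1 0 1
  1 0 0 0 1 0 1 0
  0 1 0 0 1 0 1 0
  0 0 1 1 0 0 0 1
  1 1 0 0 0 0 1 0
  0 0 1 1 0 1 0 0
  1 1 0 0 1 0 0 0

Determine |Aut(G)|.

48

G is 3-regular and bipartite on 2^3 = 8 vertices with girth 4; it is the hypercube graph Q_3. Aut(Q_3) consists of the signed permutations of the 3 coordinate axes: 3! permutations times 2^3 sign flips, so |Aut| = 2^3·3! = 48.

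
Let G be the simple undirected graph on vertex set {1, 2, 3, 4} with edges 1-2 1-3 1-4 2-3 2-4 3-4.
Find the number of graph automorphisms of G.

All 4 vertices are pairwise adjacent: G = K_4. Every bijection on the vertex set is an automorphism of K_4; hence Aut(K_4) ≅ S_4, order 24.

24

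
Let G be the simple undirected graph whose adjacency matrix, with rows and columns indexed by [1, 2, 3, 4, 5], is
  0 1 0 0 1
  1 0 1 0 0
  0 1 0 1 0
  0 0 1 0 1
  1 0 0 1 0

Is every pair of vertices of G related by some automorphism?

G is 2-regular and connected on 5 vertices, i.e. the cycle C_5. C_5 has 5 rotations and 5 reflections, so Aut(C_5) ≅ D_5 of order 10. This group acts transitively on the 5 vertices.

Yes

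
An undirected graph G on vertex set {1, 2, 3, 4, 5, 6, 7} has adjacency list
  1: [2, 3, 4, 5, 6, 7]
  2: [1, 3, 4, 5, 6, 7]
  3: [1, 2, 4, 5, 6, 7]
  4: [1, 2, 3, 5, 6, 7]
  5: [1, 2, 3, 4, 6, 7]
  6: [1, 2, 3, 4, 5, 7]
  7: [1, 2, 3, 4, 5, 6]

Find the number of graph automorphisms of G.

All 7 vertices are pairwise adjacent: G = K_7. Every bijection on the vertex set is an automorphism of K_7; hence Aut(K_7) ≅ S_7, order 5040.

5040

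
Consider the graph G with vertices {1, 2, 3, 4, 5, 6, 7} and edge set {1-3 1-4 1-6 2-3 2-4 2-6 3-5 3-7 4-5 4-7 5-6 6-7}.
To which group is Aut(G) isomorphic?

The vertices split by degree into {3, 4, 6} (degree 4) and {1, 2, 5, 7} (degree 3); every edge runs between the two parts, so G is the complete bipartite graph K_{3,4}. Automorphisms preserve the bipartition setwise (since the parts differ in size) and act as S_3 × S_4 within it; |Aut| = 144.

S_3 × S_4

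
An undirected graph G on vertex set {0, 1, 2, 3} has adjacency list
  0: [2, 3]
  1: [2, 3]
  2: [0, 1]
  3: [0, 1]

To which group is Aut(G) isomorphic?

G is 2-regular and bipartite on 2^2 = 4 vertices with girth 4; it is the hypercube graph Q_2. Aut(Q_2) consists of the signed permutations of the 2 coordinate axes: 2! permutations times 2^2 sign flips, so |Aut| = 2^2·2! = 8.

the hyperoctahedral group B_2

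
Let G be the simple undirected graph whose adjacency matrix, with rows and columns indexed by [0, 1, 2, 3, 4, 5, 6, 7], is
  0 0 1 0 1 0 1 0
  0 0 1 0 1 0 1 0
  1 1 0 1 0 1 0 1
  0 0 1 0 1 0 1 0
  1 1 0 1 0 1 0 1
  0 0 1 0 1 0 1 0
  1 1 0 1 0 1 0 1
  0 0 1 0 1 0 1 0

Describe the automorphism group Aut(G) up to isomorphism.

The vertices split by degree into {2, 4, 6} (degree 5) and {0, 1, 3, 5, 7} (degree 3); every edge runs between the two parts, so G is the complete bipartite graph K_{3,5}. The parts have unequal sizes, so no automorphism swaps them; each part is permuted independently, giving S_3 × S_5 of order 3!·5! = 720.

S_3 × S_5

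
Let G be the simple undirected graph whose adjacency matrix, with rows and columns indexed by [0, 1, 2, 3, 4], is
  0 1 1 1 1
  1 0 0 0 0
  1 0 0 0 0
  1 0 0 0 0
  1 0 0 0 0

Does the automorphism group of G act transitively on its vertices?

Vertex 0 is the only vertex of degree 4, so every automorphism fixes it; G is not vertex-transitive.

No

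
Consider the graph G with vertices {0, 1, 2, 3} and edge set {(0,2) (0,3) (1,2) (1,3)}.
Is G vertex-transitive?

Yes

G is 2-regular and bipartite with parts {2, 3} and {0, 1} (each part is independent and every cross-pair is an edge), so G = K_{2,2}. Each part can be permuted independently (S_2 × S_2) and the two equal-size parts can also be swapped, giving (S_2 × S_2) ⋊ Z_2 of order 2·(2!)² = 8. This group acts transitively on the 4 vertices.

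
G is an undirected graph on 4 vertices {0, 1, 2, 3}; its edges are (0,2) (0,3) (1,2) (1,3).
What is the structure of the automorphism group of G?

D_4

G is 2-regular and connected on 4 vertices, i.e. the cycle C_4. The automorphisms of the 4-cycle are exactly the symmetries of a regular 4-gon: the dihedral group D_4, |D_4| = 8.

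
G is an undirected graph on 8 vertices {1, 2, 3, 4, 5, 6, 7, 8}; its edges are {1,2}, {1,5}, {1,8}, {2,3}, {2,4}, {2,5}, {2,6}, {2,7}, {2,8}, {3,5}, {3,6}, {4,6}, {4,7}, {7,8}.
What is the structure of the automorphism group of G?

the dihedral group of order 14

Vertex 2 is the unique vertex of degree 7; the remaining 7 vertices each have degree 3 and induce a cycle, so G is the wheel on 8 vertices with hub 2. With the hub fixed, the remaining symmetry is that of the rim cycle C_7, giving the dihedral group D_7.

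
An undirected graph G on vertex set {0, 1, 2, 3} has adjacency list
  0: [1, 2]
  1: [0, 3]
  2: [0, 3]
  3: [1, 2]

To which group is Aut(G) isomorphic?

the dihedral group of order 8

G is 2-regular and connected on 4 vertices, i.e. the cycle C_4. C_4 has 4 rotations and 4 reflections, so Aut(C_4) ≅ D_4 of order 8.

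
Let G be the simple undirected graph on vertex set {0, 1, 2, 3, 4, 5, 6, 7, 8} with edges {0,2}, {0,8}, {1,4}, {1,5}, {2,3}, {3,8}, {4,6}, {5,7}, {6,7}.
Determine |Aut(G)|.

G has two connected components, {1, 4, 5, 6, 7} and {0, 2, 3, 8}; each is 2-regular, so G = C_5 ⊔ C_4. No automorphism exchanges components of different sizes, hence Aut(G) is the direct product D_4 × D_5, order 80.

80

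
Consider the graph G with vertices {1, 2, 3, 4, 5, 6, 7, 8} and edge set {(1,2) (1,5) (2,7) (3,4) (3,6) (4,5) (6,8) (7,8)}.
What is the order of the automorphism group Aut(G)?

Every vertex has degree 2 and the graph is connected, so G is the 8-cycle C_8. C_8 has 8 rotations and 8 reflections, so Aut(C_8) ≅ D_8 of order 16.

16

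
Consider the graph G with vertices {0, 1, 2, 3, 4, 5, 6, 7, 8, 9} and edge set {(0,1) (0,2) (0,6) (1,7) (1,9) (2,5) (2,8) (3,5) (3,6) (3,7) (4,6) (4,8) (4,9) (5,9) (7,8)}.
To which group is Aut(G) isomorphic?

G is 3-regular on 10 vertices with no triangles and no 4-cycles (girth 5): this is the Petersen graph. It is a classical fact that the Petersen graph has automorphism group S_5 (order 120), arising from its description as the Kneser graph K(5,2).

the symmetric group S_5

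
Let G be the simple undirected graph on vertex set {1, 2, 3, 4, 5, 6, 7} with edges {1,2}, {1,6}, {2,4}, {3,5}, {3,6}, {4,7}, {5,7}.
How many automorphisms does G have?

14

G is 2-regular and connected on 7 vertices, i.e. the cycle C_7. C_7 has 7 rotations and 7 reflections, so Aut(C_7) ≅ D_7 of order 14.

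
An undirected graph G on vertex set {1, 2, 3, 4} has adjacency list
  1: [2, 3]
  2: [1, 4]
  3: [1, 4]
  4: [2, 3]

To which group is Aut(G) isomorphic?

D_4

G is 2-regular and bipartite on 2^2 = 4 vertices with girth 4; it is the hypercube graph Q_2. Aut(Q_2) consists of the signed permutations of the 2 coordinate axes: 2! permutations times 2^2 sign flips, so |Aut| = 2^2·2! = 8.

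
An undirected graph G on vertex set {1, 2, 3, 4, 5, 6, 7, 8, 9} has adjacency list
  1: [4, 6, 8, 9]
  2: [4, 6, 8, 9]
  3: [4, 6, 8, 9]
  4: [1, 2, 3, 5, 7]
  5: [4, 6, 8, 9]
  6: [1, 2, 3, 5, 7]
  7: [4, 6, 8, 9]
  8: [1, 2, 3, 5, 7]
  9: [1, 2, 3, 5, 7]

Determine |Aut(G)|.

2880

The vertices split by degree into {4, 6, 8, 9} (degree 5) and {1, 2, 3, 5, 7} (degree 4); every edge runs between the two parts, so G is the complete bipartite graph K_{4,5}. Automorphisms preserve the bipartition setwise (since the parts differ in size) and act as S_4 × S_5 within it; |Aut| = 2880.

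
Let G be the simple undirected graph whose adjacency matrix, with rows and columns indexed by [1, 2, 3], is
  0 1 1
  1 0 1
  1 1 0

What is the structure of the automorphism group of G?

Every vertex has degree 2, so G is the complete graph K_3. Every bijection on the vertex set is an automorphism of K_3; hence Aut(K_3) ≅ S_3, order 6.

the symmetric group on 3 letters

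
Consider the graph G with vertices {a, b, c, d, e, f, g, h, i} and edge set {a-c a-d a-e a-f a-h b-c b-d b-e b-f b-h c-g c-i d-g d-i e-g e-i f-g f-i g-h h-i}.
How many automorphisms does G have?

The vertices split by degree into {a, b, g, i} (degree 5) and {c, d, e, f, h} (degree 4); every edge runs between the two parts, so G is the complete bipartite graph K_{4,5}. The parts have unequal sizes, so no automorphism swaps them; each part is permuted independently, giving S_5 × S_4 of order 5!·4! = 2880.

2880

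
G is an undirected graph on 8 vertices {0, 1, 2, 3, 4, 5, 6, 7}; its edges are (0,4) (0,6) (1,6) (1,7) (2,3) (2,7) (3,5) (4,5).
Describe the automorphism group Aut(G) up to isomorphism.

the dihedral group of order 16

G is 2-regular and connected on 8 vertices, i.e. the cycle C_8. The automorphisms of the 8-cycle are exactly the symmetries of a regular 8-gon: the dihedral group D_8, |D_8| = 16.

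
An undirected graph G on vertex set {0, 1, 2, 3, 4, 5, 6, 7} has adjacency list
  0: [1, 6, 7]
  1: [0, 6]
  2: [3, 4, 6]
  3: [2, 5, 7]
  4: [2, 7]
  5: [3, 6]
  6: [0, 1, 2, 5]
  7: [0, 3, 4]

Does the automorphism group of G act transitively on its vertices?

No

Vertex 6 is the only vertex of degree 4, so every automorphism fixes it; G is not vertex-transitive.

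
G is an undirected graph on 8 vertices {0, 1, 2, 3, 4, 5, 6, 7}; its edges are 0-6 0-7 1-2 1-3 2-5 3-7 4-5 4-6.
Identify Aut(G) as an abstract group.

the dihedral group of order 16

G is 2-regular and connected on 8 vertices, i.e. the cycle C_8. The automorphisms of the 8-cycle are exactly the symmetries of a regular 8-gon: the dihedral group D_8, |D_8| = 16.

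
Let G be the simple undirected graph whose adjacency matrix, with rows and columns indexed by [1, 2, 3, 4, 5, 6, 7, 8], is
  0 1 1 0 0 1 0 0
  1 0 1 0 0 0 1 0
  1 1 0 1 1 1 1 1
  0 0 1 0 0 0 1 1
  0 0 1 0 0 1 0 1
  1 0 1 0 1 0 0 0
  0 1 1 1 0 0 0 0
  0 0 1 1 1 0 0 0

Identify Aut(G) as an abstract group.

Vertex 3 is the unique vertex of degree 7; the remaining 7 vertices each have degree 3 and induce a cycle, so G is the wheel on 8 vertices with hub 3. With the hub fixed, the remaining symmetry is that of the rim cycle C_7, giving the dihedral group D_7.

D_7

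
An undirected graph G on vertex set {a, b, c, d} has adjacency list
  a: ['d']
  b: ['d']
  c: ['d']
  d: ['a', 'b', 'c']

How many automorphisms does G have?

6

Vertex d has degree 3 and every other vertex has degree 1, so G is the star K_{1,3} with centre d. The 3 leaves are pairwise interchangeable while the centre is fixed, giving Aut(G) = S_3.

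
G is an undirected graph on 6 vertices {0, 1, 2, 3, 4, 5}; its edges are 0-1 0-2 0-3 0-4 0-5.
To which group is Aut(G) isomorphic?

Vertex 0 has degree 5 and every other vertex has degree 1, so G is the star K_{1,5} with centre 0. Any automorphism fixes the centre and permutes the 5 leaves freely, so Aut(G) ≅ S_5 of order 5! = 120.

the symmetric group on 5 letters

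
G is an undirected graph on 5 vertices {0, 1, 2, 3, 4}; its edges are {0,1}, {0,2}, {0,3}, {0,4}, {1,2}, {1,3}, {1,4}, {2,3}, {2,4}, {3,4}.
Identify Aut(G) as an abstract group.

All 5 vertices are pairwise adjacent: G = K_5. Every bijection on the vertex set is an automorphism of K_5; hence Aut(K_5) ≅ S_5, order 120.

S_5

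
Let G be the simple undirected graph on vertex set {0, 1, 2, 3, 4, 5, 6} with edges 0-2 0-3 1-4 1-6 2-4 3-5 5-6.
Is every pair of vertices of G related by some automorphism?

Every vertex has degree 2 and the graph is connected, so G is the 7-cycle C_7. The automorphisms of the 7-cycle are exactly the symmetries of a regular 7-gon: the dihedral group D_7, |D_7| = 14. This group acts transitively on the 7 vertices.

Yes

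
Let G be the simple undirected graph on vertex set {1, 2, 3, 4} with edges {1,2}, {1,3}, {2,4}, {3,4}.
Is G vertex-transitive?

Yes

Every vertex has degree 2 and the graph is connected, so G is the 4-cycle C_4. The automorphisms of the 4-cycle are exactly the symmetries of a regular 4-gon: the dihedral group D_4, |D_4| = 8. This group acts transitively on the 4 vertices.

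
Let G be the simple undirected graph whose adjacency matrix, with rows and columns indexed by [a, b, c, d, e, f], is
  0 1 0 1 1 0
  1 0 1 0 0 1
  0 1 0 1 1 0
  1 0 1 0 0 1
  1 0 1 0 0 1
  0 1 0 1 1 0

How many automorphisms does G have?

G is 3-regular and bipartite with parts {a, c, f} and {b, d, e} (each part is independent and every cross-pair is an edge), so G = K_{3,3}. Aut(K_{3,3}) is the wreath product S_3 ≀ Z_2: permute within each part, then optionally swap the parts; |Aut| = 2·(3!)² = 72.

72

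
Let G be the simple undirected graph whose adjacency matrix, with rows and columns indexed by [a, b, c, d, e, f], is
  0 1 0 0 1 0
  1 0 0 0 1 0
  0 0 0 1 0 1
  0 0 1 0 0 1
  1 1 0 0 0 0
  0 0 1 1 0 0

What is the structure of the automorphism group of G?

D_3 ≀ Z_2

G has two connected components, {c, d, f} and {a, b, e}; each is 2-regular, so G = C_3 ⊔ C_3. With two isomorphic components, Aut(G) = Aut(C_3) ≀ S_2 = (D_3 × D_3) ⋊ Z_2: permute each cycle by D_3, then optionally swap the two cycles. Order 2·(2·3)² = 72.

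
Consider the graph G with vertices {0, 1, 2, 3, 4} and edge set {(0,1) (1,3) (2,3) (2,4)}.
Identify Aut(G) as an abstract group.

the cyclic group of order 2

The degree sequence is [1, 2, 2, 2, 1]; the two degree-1 vertices 0 and 4 are the ends of a path, so G = P_5. The only nontrivial automorphism of a path is the end-to-end reflection, so Aut(G) ≅ Z_2.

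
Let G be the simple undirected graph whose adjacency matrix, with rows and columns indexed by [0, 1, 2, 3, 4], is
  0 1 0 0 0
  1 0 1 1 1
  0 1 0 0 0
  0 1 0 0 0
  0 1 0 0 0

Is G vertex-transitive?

No

Vertex 1 is the only vertex of degree 4, so every automorphism fixes it; G is not vertex-transitive.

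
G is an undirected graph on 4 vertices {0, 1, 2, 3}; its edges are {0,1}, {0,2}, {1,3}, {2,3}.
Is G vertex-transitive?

Every vertex has degree 2 and the graph is connected, so G is the 4-cycle C_4. The automorphisms of the 4-cycle are exactly the symmetries of a regular 4-gon: the dihedral group D_4, |D_4| = 8. This group acts transitively on the 4 vertices.

Yes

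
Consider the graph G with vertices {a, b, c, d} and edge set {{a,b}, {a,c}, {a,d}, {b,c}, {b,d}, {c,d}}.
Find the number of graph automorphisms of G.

24

Every vertex has degree 3, so G is the complete graph K_4. Every bijection on the vertex set is an automorphism of K_4; hence Aut(K_4) ≅ S_4, order 24.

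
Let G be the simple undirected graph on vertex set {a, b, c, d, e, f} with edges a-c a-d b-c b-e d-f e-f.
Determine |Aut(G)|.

Every vertex has degree 2 and the graph is connected, so G is the 6-cycle C_6. C_6 has 6 rotations and 6 reflections, so Aut(C_6) ≅ D_6 of order 12.

12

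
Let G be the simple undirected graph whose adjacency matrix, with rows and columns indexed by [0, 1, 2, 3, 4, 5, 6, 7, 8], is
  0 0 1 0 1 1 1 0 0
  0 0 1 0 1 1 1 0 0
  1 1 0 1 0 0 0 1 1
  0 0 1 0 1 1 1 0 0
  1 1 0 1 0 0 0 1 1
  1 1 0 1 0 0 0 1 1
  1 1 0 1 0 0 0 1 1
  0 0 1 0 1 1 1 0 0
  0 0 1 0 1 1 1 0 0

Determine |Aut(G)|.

The vertices split by degree into {2, 4, 5, 6} (degree 5) and {0, 1, 3, 7, 8} (degree 4); every edge runs between the two parts, so G is the complete bipartite graph K_{4,5}. Automorphisms preserve the bipartition setwise (since the parts differ in size) and act as S_5 × S_4 within it; |Aut| = 2880.

2880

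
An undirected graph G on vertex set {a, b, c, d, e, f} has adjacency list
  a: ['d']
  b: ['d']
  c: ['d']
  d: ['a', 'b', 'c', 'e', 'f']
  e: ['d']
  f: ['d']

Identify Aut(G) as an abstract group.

Vertex d has degree 5 and every other vertex has degree 1, so G is the star K_{1,5} with centre d. The 5 leaves are pairwise interchangeable while the centre is fixed, giving Aut(G) = S_5.

S_5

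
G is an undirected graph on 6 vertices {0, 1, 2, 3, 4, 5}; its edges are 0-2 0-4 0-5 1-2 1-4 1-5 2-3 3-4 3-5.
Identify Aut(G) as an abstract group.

(S_3 × S_3) ⋊ Z_2

G is 3-regular and bipartite with parts {0, 1, 3} and {2, 4, 5} (each part is independent and every cross-pair is an edge), so G = K_{3,3}. Aut(K_{3,3}) is the wreath product S_3 ≀ Z_2: permute within each part, then optionally swap the parts; |Aut| = 2·(3!)² = 72.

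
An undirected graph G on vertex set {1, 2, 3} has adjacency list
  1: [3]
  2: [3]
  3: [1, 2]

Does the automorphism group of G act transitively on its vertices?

Vertex 3 is the only vertex of degree 2, so every automorphism fixes it; G is not vertex-transitive.

No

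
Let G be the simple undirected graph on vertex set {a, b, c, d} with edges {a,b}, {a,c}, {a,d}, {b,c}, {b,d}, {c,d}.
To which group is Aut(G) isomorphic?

Every vertex has degree 3, so G is the complete graph K_4. Any permutation of the 4 vertices preserves K_4, so Aut(K_4) = S_4 of order 4! = 24.

S_4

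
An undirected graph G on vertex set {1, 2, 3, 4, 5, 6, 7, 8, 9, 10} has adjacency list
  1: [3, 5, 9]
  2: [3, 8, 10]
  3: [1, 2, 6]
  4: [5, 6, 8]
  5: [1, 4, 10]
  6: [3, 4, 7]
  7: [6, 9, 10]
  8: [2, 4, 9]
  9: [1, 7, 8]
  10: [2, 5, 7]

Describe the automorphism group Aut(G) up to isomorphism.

the symmetric group S_5

G is 3-regular on 10 vertices with no triangles and no 4-cycles (girth 5): this is the Petersen graph. It is a classical fact that the Petersen graph has automorphism group S_5 (order 120), arising from its description as the Kneser graph K(5,2).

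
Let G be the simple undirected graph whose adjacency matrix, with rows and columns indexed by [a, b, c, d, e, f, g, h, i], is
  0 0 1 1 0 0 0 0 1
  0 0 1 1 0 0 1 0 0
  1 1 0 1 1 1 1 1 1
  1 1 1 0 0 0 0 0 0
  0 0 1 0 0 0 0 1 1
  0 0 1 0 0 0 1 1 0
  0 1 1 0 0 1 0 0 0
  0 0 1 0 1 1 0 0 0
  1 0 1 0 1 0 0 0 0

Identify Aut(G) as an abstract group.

Vertex c is the unique vertex of degree 8; the remaining 8 vertices each have degree 3 and induce a cycle, so G is the wheel on 9 vertices with hub c. With the hub fixed, the remaining symmetry is that of the rim cycle C_8, giving the dihedral group D_8.

D_8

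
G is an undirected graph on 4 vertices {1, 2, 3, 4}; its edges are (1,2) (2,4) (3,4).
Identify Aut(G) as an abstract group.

Z_2

The degree sequence is [1, 2, 1, 2]; the two degree-1 vertices 1 and 3 are the ends of a path, so G = P_4. A path has exactly one nontrivial symmetry — reversal — giving Aut(G) of order 2.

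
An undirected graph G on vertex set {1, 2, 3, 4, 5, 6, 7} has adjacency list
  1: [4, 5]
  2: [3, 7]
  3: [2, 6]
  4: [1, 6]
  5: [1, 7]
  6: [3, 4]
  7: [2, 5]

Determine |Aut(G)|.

G is 2-regular and connected on 7 vertices, i.e. the cycle C_7. C_7 has 7 rotations and 7 reflections, so Aut(C_7) ≅ D_7 of order 14.

14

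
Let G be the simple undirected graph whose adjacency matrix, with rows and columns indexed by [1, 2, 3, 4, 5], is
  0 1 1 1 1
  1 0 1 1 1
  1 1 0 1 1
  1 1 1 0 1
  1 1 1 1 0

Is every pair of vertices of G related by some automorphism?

Yes

All 5 vertices are pairwise adjacent: G = K_5. Every bijection on the vertex set is an automorphism of K_5; hence Aut(K_5) ≅ S_5, order 120. Under this action every vertex can be carried to every other, so G is vertex-transitive.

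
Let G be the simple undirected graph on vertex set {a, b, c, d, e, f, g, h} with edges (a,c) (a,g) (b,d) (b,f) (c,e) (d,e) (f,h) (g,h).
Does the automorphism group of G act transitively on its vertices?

G is 2-regular and connected on 8 vertices, i.e. the cycle C_8. C_8 has 8 rotations and 8 reflections, so Aut(C_8) ≅ D_8 of order 16. This group acts transitively on the 8 vertices.

Yes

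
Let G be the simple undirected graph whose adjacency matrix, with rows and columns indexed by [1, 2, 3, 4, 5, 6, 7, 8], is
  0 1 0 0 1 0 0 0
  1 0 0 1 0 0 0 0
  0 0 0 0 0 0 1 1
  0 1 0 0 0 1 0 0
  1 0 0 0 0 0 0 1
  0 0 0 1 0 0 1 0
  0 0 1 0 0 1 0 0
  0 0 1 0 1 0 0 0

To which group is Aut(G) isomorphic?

D_8

Every vertex has degree 2 and the graph is connected, so G is the 8-cycle C_8. C_8 has 8 rotations and 8 reflections, so Aut(C_8) ≅ D_8 of order 16.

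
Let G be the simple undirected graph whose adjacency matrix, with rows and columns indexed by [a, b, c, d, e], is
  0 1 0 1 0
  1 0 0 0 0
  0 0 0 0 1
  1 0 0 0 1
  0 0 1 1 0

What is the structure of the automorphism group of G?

The degree sequence is [2, 1, 1, 2, 2]; the two degree-1 vertices b and c are the ends of a path, so G = P_5. The only nontrivial automorphism of a path is the end-to-end reflection, so Aut(G) ≅ Z_2.

Z_2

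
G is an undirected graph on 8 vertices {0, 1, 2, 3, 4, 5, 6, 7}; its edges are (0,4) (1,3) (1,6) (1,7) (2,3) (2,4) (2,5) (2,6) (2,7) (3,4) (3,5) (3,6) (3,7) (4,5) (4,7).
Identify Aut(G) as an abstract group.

Degrees alone do not determine every vertex (e.g. 1 and 5 both have degree 3), but their neighbour-degree multisets differ: N(1) has degrees [3, 4, 6] while N(5) has degrees [5, 5, 6]. Repeating this refinement separates all vertices, so the only automorphism is the identity.

{e}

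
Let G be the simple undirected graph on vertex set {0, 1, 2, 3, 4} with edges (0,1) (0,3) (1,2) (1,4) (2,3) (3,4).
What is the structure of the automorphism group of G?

S_2 × S_3

The vertices split by degree into {1, 3} (degree 3) and {0, 2, 4} (degree 2); every edge runs between the two parts, so G is the complete bipartite graph K_{2,3}. The parts have unequal sizes, so no automorphism swaps them; each part is permuted independently, giving S_2 × S_3 of order 2!·3! = 12.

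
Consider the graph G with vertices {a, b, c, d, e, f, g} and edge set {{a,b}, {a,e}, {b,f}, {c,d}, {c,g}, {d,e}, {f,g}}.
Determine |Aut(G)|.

14

Every vertex has degree 2 and the graph is connected, so G is the 7-cycle C_7. The automorphisms of the 7-cycle are exactly the symmetries of a regular 7-gon: the dihedral group D_7, |D_7| = 14.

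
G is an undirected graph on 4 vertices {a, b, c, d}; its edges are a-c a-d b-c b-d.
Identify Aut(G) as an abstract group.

Every vertex has degree 2 and the graph is connected, so G is the 4-cycle C_4. The automorphisms of the 4-cycle are exactly the symmetries of a regular 4-gon: the dihedral group D_4, |D_4| = 8.

the dihedral group of order 8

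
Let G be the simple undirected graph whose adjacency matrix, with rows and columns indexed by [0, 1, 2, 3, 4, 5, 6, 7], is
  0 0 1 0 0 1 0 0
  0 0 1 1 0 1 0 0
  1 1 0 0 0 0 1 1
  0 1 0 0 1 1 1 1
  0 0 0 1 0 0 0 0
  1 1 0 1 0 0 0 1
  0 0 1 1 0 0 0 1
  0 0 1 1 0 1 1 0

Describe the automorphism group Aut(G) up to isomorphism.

1

The degree sequence is [2, 3, 4, 5, 1, 4, 3, 4]. Checking the degree-preserving permutations of the vertex set shows that none except the identity preserves every edge, so Aut(G) is trivial.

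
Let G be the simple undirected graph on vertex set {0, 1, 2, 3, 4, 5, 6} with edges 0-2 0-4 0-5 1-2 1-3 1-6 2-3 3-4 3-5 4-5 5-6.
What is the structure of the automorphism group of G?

the trivial group

The degree sequence is [3, 3, 3, 4, 3, 4, 2]. Checking the degree-preserving permutations of the vertex set shows that none except the identity preserves every edge, so Aut(G) is trivial.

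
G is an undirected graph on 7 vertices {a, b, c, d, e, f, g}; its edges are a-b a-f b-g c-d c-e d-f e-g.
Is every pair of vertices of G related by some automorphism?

G is 2-regular and connected on 7 vertices, i.e. the cycle C_7. C_7 has 7 rotations and 7 reflections, so Aut(C_7) ≅ D_7 of order 14. This group acts transitively on the 7 vertices.

Yes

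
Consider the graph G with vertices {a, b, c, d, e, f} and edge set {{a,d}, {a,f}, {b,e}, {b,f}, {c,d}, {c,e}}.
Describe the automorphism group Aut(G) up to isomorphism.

Every vertex has degree 2 and the graph is connected, so G is the 6-cycle C_6. The automorphisms of the 6-cycle are exactly the symmetries of a regular 6-gon: the dihedral group D_6, |D_6| = 12.

D_6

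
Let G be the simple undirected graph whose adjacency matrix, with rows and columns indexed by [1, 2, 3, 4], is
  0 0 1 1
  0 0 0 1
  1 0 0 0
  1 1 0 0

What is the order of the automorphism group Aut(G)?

The degree sequence is [2, 1, 1, 2]; the two degree-1 vertices 2 and 3 are the ends of a path, so G = P_4. A path has exactly one nontrivial symmetry — reversal — giving Aut(G) of order 2.

2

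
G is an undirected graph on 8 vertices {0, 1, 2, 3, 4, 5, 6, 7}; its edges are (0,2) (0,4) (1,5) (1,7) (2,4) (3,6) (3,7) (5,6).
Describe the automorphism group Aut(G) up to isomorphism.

G has two connected components, {1, 3, 5, 6, 7} and {0, 2, 4}; each is 2-regular, so G = C_5 ⊔ C_3. No automorphism exchanges components of different sizes, hence Aut(G) is the direct product D_5 × D_3, order 60.

D_5 × D_3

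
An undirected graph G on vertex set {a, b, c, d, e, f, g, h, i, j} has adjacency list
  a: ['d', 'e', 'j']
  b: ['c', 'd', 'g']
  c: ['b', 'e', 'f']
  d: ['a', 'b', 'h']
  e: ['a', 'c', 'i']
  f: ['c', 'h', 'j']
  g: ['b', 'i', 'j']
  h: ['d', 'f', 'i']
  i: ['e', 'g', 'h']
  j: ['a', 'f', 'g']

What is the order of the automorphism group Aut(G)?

G is 3-regular on 10 vertices with no triangles and no 4-cycles (girth 5): this is the Petersen graph. Viewing the Petersen graph as the Kneser graph K(5,2) — vertices are 2-subsets of {1,…,5}, edges join disjoint pairs — its automorphisms are exactly the permutations of the 5-element set, so Aut ≅ S_5 of order 120.

120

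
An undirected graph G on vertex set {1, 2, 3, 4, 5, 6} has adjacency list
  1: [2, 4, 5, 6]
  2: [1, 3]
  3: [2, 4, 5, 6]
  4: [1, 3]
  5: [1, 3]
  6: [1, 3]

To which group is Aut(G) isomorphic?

The vertices split by degree into {1, 3} (degree 4) and {2, 4, 5, 6} (degree 2); every edge runs between the two parts, so G is the complete bipartite graph K_{2,4}. The parts have unequal sizes, so no automorphism swaps them; each part is permuted independently, giving S_2 × S_4 of order 2!·4! = 48.

S_2 × S_4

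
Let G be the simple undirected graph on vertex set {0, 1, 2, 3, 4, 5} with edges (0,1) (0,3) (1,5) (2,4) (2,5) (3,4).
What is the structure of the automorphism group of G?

the dihedral group of order 12

G is 2-regular and connected on 6 vertices, i.e. the cycle C_6. The automorphisms of the 6-cycle are exactly the symmetries of a regular 6-gon: the dihedral group D_6, |D_6| = 12.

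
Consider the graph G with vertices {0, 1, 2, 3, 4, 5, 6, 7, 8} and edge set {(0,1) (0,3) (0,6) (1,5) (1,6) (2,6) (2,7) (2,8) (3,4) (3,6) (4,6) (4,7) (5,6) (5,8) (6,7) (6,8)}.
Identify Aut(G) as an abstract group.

the dihedral group of order 16

Vertex 6 is the unique vertex of degree 8; the remaining 8 vertices each have degree 3 and induce a cycle, so G is the wheel on 9 vertices with hub 6. Every automorphism fixes the hub and acts on the rim 8-cycle, so Aut(G) ≅ Aut(C_8) = D_8 of order 16.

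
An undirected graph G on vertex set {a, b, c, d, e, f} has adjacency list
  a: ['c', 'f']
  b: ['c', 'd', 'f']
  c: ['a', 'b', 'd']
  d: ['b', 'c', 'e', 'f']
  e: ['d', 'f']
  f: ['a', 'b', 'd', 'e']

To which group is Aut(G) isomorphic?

{e}

Degrees alone do not determine every vertex (e.g. a and e both have degree 2), but their neighbour-degree multisets differ: N(a) has degrees [3, 4] while N(e) has degrees [4, 4]. Repeating this refinement separates all vertices, so the only automorphism is the identity.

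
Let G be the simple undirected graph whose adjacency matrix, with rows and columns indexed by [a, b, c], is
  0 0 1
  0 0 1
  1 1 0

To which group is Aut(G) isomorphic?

Z_2

The degree sequence is [1, 1, 2]; the two degree-1 vertices a and b are the ends of a path, so G = P_3. The only nontrivial automorphism of a path is the end-to-end reflection, so Aut(G) ≅ Z_2.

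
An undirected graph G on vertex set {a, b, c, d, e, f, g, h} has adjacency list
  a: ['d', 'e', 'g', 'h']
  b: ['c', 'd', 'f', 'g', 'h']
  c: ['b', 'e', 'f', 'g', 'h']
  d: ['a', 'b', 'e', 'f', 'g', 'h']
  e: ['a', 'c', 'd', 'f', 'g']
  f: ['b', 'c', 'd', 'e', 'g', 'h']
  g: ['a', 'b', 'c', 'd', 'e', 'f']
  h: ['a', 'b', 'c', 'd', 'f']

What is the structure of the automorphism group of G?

The degree sequence is [4, 5, 5, 6, 5, 6, 6, 5]. Checking the degree-preserving permutations of the vertex set shows that none except the identity preserves every edge, so Aut(G) is trivial.

{e}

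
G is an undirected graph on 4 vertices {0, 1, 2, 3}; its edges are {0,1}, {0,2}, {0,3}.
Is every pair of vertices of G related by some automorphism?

Vertex 0 is the only vertex of degree 3, so every automorphism fixes it; G is not vertex-transitive.

No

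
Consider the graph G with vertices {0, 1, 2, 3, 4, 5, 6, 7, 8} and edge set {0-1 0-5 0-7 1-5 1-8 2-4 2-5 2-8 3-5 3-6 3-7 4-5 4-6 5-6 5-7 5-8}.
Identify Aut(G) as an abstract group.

the dihedral group of order 16

Vertex 5 is the unique vertex of degree 8; the remaining 8 vertices each have degree 3 and induce a cycle, so G is the wheel on 9 vertices with hub 5. With the hub fixed, the remaining symmetry is that of the rim cycle C_8, giving the dihedral group D_8.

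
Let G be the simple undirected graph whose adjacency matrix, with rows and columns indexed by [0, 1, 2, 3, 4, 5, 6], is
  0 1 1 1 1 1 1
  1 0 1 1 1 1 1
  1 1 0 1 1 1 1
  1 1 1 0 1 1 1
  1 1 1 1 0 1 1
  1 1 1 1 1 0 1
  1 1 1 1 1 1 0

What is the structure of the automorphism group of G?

the symmetric group on 7 letters

All 7 vertices are pairwise adjacent: G = K_7. Any permutation of the 7 vertices preserves K_7, so Aut(K_7) = S_7 of order 7! = 5040.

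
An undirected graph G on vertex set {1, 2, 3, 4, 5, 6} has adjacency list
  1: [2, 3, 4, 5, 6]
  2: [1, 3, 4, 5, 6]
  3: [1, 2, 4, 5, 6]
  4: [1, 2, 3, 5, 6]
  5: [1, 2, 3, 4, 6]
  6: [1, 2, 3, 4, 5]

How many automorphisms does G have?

Every vertex has degree 5, so G is the complete graph K_6. Every bijection on the vertex set is an automorphism of K_6; hence Aut(K_6) ≅ S_6, order 720.

720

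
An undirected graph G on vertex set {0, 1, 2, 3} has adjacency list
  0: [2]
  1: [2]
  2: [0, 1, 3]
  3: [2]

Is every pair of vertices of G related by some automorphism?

No

Vertex 2 is the only vertex of degree 3, so every automorphism fixes it; G is not vertex-transitive.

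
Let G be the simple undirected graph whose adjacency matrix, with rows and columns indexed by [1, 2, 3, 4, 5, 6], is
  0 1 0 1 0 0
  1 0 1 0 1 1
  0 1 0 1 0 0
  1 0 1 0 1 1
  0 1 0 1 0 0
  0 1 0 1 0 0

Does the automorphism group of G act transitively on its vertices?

Automorphisms preserve degree, but G has vertices of degree 2 and vertices of degree 4; no automorphism maps one to the other, so G is not vertex-transitive.

No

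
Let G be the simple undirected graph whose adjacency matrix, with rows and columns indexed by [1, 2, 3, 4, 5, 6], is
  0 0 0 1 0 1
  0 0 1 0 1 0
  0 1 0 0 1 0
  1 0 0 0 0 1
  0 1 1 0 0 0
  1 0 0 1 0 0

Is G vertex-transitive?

Yes

G has two connected components, {2, 3, 5} and {1, 4, 6}; each is 2-regular, so G = C_3 ⊔ C_3. With two isomorphic components, Aut(G) = Aut(C_3) ≀ S_2 = (D_3 × D_3) ⋊ Z_2: permute each cycle by D_3, then optionally swap the two cycles. Order 2·(2·3)² = 72. This group acts transitively on the 6 vertices.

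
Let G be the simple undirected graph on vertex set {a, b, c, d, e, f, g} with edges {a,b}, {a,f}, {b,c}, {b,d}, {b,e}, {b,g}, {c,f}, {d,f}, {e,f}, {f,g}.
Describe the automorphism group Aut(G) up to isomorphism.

The vertices split by degree into {b, f} (degree 5) and {a, c, d, e, g} (degree 2); every edge runs between the two parts, so G is the complete bipartite graph K_{2,5}. The parts have unequal sizes, so no automorphism swaps them; each part is permuted independently, giving S_5 × S_2 of order 5!·2! = 240.

S_5 × S_2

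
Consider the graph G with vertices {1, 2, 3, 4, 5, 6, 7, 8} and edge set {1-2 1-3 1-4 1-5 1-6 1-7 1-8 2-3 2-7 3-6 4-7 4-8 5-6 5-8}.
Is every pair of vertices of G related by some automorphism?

No

Vertex 1 is the only vertex of degree 7, so every automorphism fixes it; G is not vertex-transitive.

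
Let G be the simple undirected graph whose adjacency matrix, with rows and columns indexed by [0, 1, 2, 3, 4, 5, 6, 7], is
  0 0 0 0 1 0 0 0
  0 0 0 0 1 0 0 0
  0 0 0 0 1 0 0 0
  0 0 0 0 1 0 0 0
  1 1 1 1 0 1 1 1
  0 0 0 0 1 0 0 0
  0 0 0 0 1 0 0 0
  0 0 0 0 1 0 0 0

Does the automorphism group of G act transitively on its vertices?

Vertex 4 is the only vertex of degree 7, so every automorphism fixes it; G is not vertex-transitive.

No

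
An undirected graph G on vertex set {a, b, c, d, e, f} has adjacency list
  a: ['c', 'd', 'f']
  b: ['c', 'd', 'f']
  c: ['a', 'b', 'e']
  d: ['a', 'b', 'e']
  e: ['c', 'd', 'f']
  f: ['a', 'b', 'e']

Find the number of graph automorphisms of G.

G is 3-regular and bipartite with parts {c, d, f} and {a, b, e} (each part is independent and every cross-pair is an edge), so G = K_{3,3}. Aut(K_{3,3}) is the wreath product S_3 ≀ Z_2: permute within each part, then optionally swap the parts; |Aut| = 2·(3!)² = 72.

72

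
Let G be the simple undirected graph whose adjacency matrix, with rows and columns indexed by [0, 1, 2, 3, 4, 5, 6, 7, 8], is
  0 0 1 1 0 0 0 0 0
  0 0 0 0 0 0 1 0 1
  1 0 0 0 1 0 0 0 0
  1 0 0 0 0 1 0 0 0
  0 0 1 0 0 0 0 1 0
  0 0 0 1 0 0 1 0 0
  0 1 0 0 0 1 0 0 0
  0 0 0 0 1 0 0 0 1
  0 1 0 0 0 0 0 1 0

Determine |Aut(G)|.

G is 2-regular and connected on 9 vertices, i.e. the cycle C_9. The automorphisms of the 9-cycle are exactly the symmetries of a regular 9-gon: the dihedral group D_9, |D_9| = 18.

18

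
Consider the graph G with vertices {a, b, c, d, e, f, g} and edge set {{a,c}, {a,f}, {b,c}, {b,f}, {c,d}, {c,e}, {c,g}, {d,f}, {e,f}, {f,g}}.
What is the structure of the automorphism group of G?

The vertices split by degree into {c, f} (degree 5) and {a, b, d, e, g} (degree 2); every edge runs between the two parts, so G is the complete bipartite graph K_{2,5}. The parts have unequal sizes, so no automorphism swaps them; each part is permuted independently, giving S_5 × S_2 of order 5!·2! = 240.

S_5 × S_2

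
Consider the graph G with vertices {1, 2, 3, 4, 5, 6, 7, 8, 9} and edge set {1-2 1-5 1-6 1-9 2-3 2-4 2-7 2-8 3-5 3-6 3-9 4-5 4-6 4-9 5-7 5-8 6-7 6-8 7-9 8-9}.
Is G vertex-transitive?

No

Automorphisms preserve degree, but G has vertices of degree 4 and vertices of degree 5; no automorphism maps one to the other, so G is not vertex-transitive.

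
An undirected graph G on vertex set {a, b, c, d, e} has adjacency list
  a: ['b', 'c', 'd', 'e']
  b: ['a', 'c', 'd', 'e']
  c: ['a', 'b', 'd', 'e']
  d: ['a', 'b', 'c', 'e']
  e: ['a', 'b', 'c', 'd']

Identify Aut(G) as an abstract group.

the symmetric group on 5 letters

Every vertex has degree 4, so G is the complete graph K_5. Every bijection on the vertex set is an automorphism of K_5; hence Aut(K_5) ≅ S_5, order 120.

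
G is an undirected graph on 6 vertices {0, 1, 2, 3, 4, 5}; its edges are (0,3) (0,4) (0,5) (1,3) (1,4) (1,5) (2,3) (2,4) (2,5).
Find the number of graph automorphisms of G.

72

G is 3-regular and bipartite with parts {3, 4, 5} and {0, 1, 2} (each part is independent and every cross-pair is an edge), so G = K_{3,3}. Each part can be permuted independently (S_3 × S_3) and the two equal-size parts can also be swapped, giving (S_3 × S_3) ⋊ Z_2 of order 2·(3!)² = 72.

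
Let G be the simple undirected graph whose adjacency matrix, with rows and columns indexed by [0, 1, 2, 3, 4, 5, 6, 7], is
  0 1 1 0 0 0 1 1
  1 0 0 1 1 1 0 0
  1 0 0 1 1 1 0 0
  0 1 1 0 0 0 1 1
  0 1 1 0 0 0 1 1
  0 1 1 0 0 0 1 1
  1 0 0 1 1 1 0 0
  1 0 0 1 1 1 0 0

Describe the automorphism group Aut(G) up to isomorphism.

G is 4-regular and bipartite with parts {0, 3, 4, 5} and {1, 2, 6, 7} (each part is independent and every cross-pair is an edge), so G = K_{4,4}. Each part can be permuted independently (S_4 × S_4) and the two equal-size parts can also be swapped, giving (S_4 × S_4) ⋊ Z_2 of order 2·(4!)² = 1152.

S_4 ≀ Z_2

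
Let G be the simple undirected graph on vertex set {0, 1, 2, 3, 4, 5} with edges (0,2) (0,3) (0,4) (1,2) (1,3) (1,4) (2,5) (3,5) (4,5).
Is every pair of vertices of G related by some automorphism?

G is 3-regular and bipartite with parts {0, 1, 5} and {2, 3, 4} (each part is independent and every cross-pair is an edge), so G = K_{3,3}. Each part can be permuted independently (S_3 × S_3) and the two equal-size parts can also be swapped, giving (S_3 × S_3) ⋊ Z_2 of order 2·(3!)² = 72. This group acts transitively on the 6 vertices.

Yes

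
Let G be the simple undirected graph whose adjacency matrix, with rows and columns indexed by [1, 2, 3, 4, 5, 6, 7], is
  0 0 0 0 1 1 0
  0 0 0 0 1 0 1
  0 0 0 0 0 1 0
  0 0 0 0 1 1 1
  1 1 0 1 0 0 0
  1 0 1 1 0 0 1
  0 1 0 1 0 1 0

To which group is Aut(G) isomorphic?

Degrees alone do not determine every vertex (e.g. 1 and 2 both have degree 2), but their neighbour-degree multisets differ: N(1) has degrees [3, 4] while N(2) has degrees [3, 3]. Repeating this refinement separates all vertices, so the only automorphism is the identity.

the trivial group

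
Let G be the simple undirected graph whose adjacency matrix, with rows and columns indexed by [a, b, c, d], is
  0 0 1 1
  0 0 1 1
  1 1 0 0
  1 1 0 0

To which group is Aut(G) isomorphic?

Every vertex has degree 2 and the graph is connected, so G is the 4-cycle C_4. C_4 has 4 rotations and 4 reflections, so Aut(C_4) ≅ D_4 of order 8.

the dihedral group of order 8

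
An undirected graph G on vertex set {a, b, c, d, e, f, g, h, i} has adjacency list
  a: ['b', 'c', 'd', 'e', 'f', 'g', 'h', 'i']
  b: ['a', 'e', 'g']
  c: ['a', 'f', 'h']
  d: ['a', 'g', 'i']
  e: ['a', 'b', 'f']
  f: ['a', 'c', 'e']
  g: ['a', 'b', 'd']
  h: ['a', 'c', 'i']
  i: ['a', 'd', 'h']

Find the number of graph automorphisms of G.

Vertex a is the unique vertex of degree 8; the remaining 8 vertices each have degree 3 and induce a cycle, so G is the wheel on 9 vertices with hub a. Every automorphism fixes the hub and acts on the rim 8-cycle, so Aut(G) ≅ Aut(C_8) = D_8 of order 16.

16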